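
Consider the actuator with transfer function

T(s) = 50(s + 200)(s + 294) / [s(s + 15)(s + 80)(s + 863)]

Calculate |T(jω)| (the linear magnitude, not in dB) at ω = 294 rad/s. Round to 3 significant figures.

0.000307

At s = jω = j294:
zero (s+200): 200 + j294 → |·| = √(200²+294²) = √126436 ≈ 355.58, ∠ = arctan(294/200) ≈ 55.77°
zero (s+294): 294 + j294 → |·| = √(294²+294²) = √172872 ≈ 415.78, ∠ = arctan(294/294) ≈ 45.00°
pole (s+15): 15 + j294 → |·| = √(15²+294²) = √86661 ≈ 294.38, ∠ = arctan(294/15) ≈ 87.08°
pole (s+80): 80 + j294 → |·| = √(80²+294²) = √92836 ≈ 304.69, ∠ = arctan(294/80) ≈ 74.78°
pole (s+863): 863 + j294 → |·| = √(863²+294²) = √831205 ≈ 911.7, ∠ = arctan(294/863) ≈ 18.81°
pole at origin: |s| = 294, ∠ = 90.00° (in denominator)
|T| = 50 · 1.4784e+05 / 2.4042e+10 ≈ 0.00030746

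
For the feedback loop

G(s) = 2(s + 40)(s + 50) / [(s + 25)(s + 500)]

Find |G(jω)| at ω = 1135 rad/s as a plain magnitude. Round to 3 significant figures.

At s = jω = j1135:
zero (s+40): 40 + j1135 → |·| = √(40²+1135²) = √1289825 ≈ 1135.7, ∠ = arctan(1135/40) ≈ 87.98°
zero (s+50): 50 + j1135 → |·| = √(50²+1135²) = √1290725 ≈ 1136.1, ∠ = arctan(1135/50) ≈ 87.48°
pole (s+25): 25 + j1135 → |·| = √(25²+1135²) = √1288850 ≈ 1135.3, ∠ = arctan(1135/25) ≈ 88.74°
pole (s+500): 500 + j1135 → |·| = √(500²+1135²) = √1538225 ≈ 1240.3, ∠ = arctan(1135/500) ≈ 66.23°
|G| = 2 · 1.2903e+06 / 1.4081e+06 ≈ 1.8327

1.83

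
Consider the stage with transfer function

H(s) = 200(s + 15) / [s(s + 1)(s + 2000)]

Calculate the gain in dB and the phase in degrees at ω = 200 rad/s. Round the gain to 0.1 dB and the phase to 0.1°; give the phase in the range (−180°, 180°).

-66.0 dB, -99.7°

At s = jω = j200:
zero (s+15): 15 + j200 → |·| = √(15²+200²) = √40225 ≈ 200.56, ∠ = arctan(200/15) ≈ 85.71°
pole (s+1): 1 + j200 → |·| = √(1²+200²) = √40001 ≈ 200, ∠ = arctan(200/1) ≈ 89.71°
pole (s+2000): 2000 + j200 → |·| = √(2000²+200²) = √4040000 ≈ 2010, ∠ = arctan(200/2000) ≈ 5.71°
pole at origin: |s| = 200, ∠ = 90.00° (in denominator)
|H| = 200 · 200.56 / 8.04e+07 ≈ 0.00049891
Gain = 20 log₁₀(0.00049891) ≈ -66.04 dB
∠H = 85.71° − 185.42° = -99.71°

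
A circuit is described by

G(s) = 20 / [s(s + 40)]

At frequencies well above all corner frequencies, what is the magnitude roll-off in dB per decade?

Each pole contributes −20 dB/decade at high frequency; each zero contributes +20 dB/decade.
Net: 0 zero(s) − 2 pole(s) → -40 dB/decade.

-40 dB/decade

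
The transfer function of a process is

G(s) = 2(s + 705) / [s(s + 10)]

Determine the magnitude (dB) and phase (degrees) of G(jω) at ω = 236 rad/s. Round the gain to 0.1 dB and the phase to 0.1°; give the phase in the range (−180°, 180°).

-31.5 dB, -159.1°

At s = jω = j236:
zero (s+705): 705 + j236 → |·| = √(705²+236²) = √552721 ≈ 743.45, ∠ = arctan(236/705) ≈ 18.51°
pole (s+10): 10 + j236 → |·| = √(10²+236²) = √55796 ≈ 236.21, ∠ = arctan(236/10) ≈ 87.57°
pole at origin: |s| = 236, ∠ = 90.00° (in denominator)
|G| = 2 · 743.45 / 55746 ≈ 0.026673
Gain = 20 log₁₀(0.026673) ≈ -31.48 dB
∠G = 18.51° − 177.57° = -159.06°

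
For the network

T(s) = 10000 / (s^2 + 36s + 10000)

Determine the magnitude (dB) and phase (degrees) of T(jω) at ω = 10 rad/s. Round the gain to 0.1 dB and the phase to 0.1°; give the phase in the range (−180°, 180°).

At s = jω = j10:
quadratic: (j10)² + 36·j10 + 10000 = 9900 + j360 → |·| ≈ 9906.5, ∠ ≈ 2.08°
|T| = 10000 / 9906.5 ≈ 1.0094
Gain = 20 log₁₀(1.0094) ≈ 0.08 dB
∠T = 0.00° − 2.08° = -2.08°

0.1 dB, -2.1°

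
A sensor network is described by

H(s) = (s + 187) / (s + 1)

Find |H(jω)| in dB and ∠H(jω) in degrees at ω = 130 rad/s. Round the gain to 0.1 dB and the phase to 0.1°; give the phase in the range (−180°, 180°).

Substitute s = j130:
Numerator: (j130) + 187 = 187 + j130
Denominator: (j130) + 1 = 1 + j130
|N| = √(187² + 130²) ≈ 227.75, ∠N ≈ 34.81°
|D| = √(1² + 130²) ≈ 130, ∠D ≈ 89.56°
|H| = 227.75 / 130 ≈ 1.7519
Gain = 20 log₁₀(1.7519) ≈ 4.87 dB
∠H = 34.81° − 89.56° = -54.75°

4.9 dB, -54.8°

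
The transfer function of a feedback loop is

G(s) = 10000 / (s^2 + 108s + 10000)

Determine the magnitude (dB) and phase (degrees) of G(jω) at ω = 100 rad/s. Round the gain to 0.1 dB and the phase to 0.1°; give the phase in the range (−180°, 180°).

At s = jω = j100:
quadratic: (j100)² + 108·j100 + 10000 = 0 + j10800 → |·| ≈ 10800, ∠ ≈ 90.00°
|G| = 10000 / 10800 ≈ 0.92593
Gain = 20 log₁₀(0.92593) ≈ -0.67 dB
∠G = 0.00° − 90.00° = -90.00°

-0.7 dB, -90.0°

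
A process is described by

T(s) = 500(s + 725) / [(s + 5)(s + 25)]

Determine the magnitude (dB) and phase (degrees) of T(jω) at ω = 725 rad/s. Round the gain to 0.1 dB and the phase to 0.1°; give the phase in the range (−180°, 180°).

At s = jω = j725:
zero (s+725): 725 + j725 → |·| = √(725²+725²) = √1051250 ≈ 1025.3, ∠ = arctan(725/725) ≈ 45.00°
pole (s+5): 5 + j725 → |·| = √(5²+725²) = √525650 ≈ 725.02, ∠ = arctan(725/5) ≈ 89.60°
pole (s+25): 25 + j725 → |·| = √(25²+725²) = √526250 ≈ 725.43, ∠ = arctan(725/25) ≈ 88.03°
|T| = 500 · 1025.3 / 5.2595e+05 ≈ 0.97471
Gain = 20 log₁₀(0.97471) ≈ -0.22 dB
∠T = 45.00° − 177.63° = -132.63°

-0.2 dB, -132.6°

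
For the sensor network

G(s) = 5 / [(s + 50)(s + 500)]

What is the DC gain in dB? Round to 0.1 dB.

G(0) = 5 / (50·500) = 0.0002
20 log₁₀(0.0002) ≈ -73.98 dB

-74.0 dB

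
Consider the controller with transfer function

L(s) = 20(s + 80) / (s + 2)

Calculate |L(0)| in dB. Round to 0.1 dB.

L(0) = 20·80 / (2) = 800
20 log₁₀(800) ≈ 58.06 dB

58.1 dB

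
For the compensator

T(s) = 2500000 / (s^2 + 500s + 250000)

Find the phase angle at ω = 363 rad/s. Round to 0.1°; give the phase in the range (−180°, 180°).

At s = jω = j363:
quadratic: (j363)² + 500·j363 + 250000 = 118231 + j181500 → |·| ≈ 2.1661e+05, ∠ ≈ 56.92°
∠T = 0.00° − 56.92° = -56.92°

-56.9°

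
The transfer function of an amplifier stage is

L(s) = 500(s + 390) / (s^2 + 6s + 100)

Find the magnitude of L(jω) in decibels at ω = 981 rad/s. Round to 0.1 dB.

-5.2 dB

At s = jω = j981:
zero (s+390): 390 + j981 → |·| = √(390²+981²) = √1114461 ≈ 1055.7, ∠ = arctan(981/390) ≈ 68.32°
quadratic: (j981)² + 6·j981 + 100 = -962261 + j5886 → |·| ≈ 9.6228e+05, ∠ ≈ 179.65°
|L| = 500 · 1055.7 / 9.6228e+05 ≈ 0.54854
Gain = 20 log₁₀(0.54854) ≈ -5.22 dB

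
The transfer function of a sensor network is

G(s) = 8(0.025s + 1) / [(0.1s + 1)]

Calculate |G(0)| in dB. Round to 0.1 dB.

18.1 dB

G(0) = 8 · 1 / 1 = 8
20 log₁₀(8) ≈ 18.06 dB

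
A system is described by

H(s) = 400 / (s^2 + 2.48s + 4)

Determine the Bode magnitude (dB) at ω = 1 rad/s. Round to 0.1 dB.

At s = jω = j1:
quadratic: (j1)² + 2.48·j1 + 4 = 3 + j2.48 → |·| ≈ 3.8924, ∠ ≈ 39.58°
|H| = 400 / 3.8924 ≈ 102.76
Gain = 20 log₁₀(102.76) ≈ 40.24 dB

40.2 dB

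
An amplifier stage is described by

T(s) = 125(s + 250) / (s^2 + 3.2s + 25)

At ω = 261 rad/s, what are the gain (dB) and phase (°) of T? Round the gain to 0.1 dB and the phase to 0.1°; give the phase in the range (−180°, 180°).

-3.6 dB, -133.1°

At s = jω = j261:
zero (s+250): 250 + j261 → |·| = √(250²+261²) = √130621 ≈ 361.42, ∠ = arctan(261/250) ≈ 46.23°
quadratic: (j261)² + 3.2·j261 + 25 = -68096 + j835.2 → |·| ≈ 68101, ∠ ≈ 179.30°
|T| = 125 · 361.42 / 68101 ≈ 0.66339
Gain = 20 log₁₀(0.66339) ≈ -3.56 dB
∠T = 46.23° − 179.30° = -133.07°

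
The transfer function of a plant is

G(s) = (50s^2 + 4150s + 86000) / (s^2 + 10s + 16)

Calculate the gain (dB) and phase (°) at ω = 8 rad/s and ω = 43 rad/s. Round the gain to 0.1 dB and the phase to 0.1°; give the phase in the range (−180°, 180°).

ω = 8: 59.6 dB, -99.1°; ω = 43: 39.5 dB, -74.7°

Substitute s = j8:
Numerator: 50(j8)^2 + 4150(j8) + 86000 = 82800 + j33200
Denominator: (j8)^2 + 10(j8) + 16 = -48 + j80
|N| = √(82800² + 33200²) ≈ 89208, ∠N ≈ 21.85°
|D| = √(48² + 80²) ≈ 93.295, ∠D ≈ 120.96°
|G| = 89208 / 93.295 ≈ 956.19
Gain = 20 log₁₀(956.19) ≈ 59.61 dB
∠G = 21.85° − 120.96° = -99.11°

Substitute s = j43:
Numerator: 50(j43)^2 + 4150(j43) + 86000 = -6450 + j178450
Denominator: (j43)^2 + 10(j43) + 16 = -1833 + j430
|N| = √(6450² + 178450²) ≈ 1.7857e+05, ∠N ≈ 92.07°
|D| = √(1833² + 430²) ≈ 1882.8, ∠D ≈ 166.80°
|G| = 1.7857e+05 / 1882.8 ≈ 94.843
Gain = 20 log₁₀(94.843) ≈ 39.54 dB
∠G = 92.07° − 166.80° = -74.73°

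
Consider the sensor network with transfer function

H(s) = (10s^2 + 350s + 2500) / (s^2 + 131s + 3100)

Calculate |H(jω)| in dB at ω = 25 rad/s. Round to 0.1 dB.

Substitute s = j25:
Numerator: 10(j25)^2 + 350(j25) + 2500 = -3750 + j8750
Denominator: (j25)^2 + 131(j25) + 3100 = 2475 + j3275
|N| = √(3750² + 8750²) ≈ 9519.7, ∠N ≈ 113.20°
|D| = √(2475² + 3275²) ≈ 4105, ∠D ≈ 52.92°
|H| = 9519.7 / 4105 ≈ 2.319
Gain = 20 log₁₀(2.319) ≈ 7.31 dB

7.3 dB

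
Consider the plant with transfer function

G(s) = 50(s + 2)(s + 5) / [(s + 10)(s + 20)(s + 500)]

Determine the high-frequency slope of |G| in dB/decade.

-20 dB/decade

Each pole contributes −20 dB/decade at high frequency; each zero contributes +20 dB/decade.
Net: 2 zero(s) − 3 pole(s) → -20 dB/decade.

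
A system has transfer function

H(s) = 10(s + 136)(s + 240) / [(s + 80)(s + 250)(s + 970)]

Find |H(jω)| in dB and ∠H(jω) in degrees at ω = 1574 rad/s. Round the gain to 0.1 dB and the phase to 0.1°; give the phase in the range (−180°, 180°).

At s = jω = j1574:
zero (s+136): 136 + j1574 → |·| = √(136²+1574²) = √2495972 ≈ 1579.9, ∠ = arctan(1574/136) ≈ 85.06°
zero (s+240): 240 + j1574 → |·| = √(240²+1574²) = √2535076 ≈ 1592.2, ∠ = arctan(1574/240) ≈ 81.33°
pole (s+80): 80 + j1574 → |·| = √(80²+1574²) = √2483876 ≈ 1576, ∠ = arctan(1574/80) ≈ 87.09°
pole (s+250): 250 + j1574 → |·| = √(250²+1574²) = √2539976 ≈ 1593.7, ∠ = arctan(1574/250) ≈ 80.98°
pole (s+970): 970 + j1574 → |·| = √(970²+1574²) = √3418376 ≈ 1848.9, ∠ = arctan(1574/970) ≈ 58.36°
|H| = 10 · 2.5155e+06 / 4.6438e+09 ≈ 0.0054169
Gain = 20 log₁₀(0.0054169) ≈ -45.32 dB
∠H = 166.39° − 226.43° = -60.04°

-45.3 dB, -60.0°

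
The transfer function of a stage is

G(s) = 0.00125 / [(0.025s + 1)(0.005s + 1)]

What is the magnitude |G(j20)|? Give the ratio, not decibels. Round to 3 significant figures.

At ω = 20 rad/s:
pole (1 + j20·0.025) = 1 + j0.5 → |·| ≈ 1.118, ∠ ≈ 26.57°
pole (1 + j20·0.005) = 1 + j0.1 → |·| ≈ 1.005, ∠ ≈ 5.71°
|G| = 0.00125 · 1 / (1.118 · 1.005) ≈ 0.0011125

0.00111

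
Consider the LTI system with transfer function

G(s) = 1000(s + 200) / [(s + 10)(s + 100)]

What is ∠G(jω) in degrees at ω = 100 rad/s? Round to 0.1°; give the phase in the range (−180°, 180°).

-102.7°

At s = jω = j100:
zero (s+200): 200 + j100 → |·| = √(200²+100²) = √50000 ≈ 223.61, ∠ = arctan(100/200) ≈ 26.57°
pole (s+10): 10 + j100 → |·| = √(10²+100²) = √10100 ≈ 100.5, ∠ = arctan(100/10) ≈ 84.29°
pole (s+100): 100 + j100 → |·| = √(100²+100²) = √20000 ≈ 141.42, ∠ = arctan(100/100) ≈ 45.00°
∠G = 26.57° − 129.29° = -102.72°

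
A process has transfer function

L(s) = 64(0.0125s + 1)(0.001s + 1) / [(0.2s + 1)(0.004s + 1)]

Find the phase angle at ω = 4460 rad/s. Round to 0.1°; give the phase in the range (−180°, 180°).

At ω = 4460 rad/s:
zero (1 + j4460·0.0125) = 1 + j55.75 → |·| ≈ 55.759, ∠ ≈ 88.97°
zero (1 + j4460·0.001) = 1 + j4.46 → |·| ≈ 4.5707, ∠ ≈ 77.36°
pole (1 + j4460·0.2) = 1 + j892 → |·| ≈ 892, ∠ ≈ 89.94°
pole (1 + j4460·0.004) = 1 + j17.84 → |·| ≈ 17.868, ∠ ≈ 86.79°
∠L = (88.97° + 77.36°) − (89.94° + 86.79°) = -10.40°

-10.4°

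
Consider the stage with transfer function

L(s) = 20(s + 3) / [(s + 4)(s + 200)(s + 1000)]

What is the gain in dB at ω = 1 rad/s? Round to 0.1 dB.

-82.3 dB

At s = jω = j1:
zero (s+3): 3 + j1 → |·| = √(3²+1²) = √10 ≈ 3.1623, ∠ = arctan(1/3) ≈ 18.43°
pole (s+4): 4 + j1 → |·| = √(4²+1²) = √17 ≈ 4.1231, ∠ = arctan(1/4) ≈ 14.04°
pole (s+200): 200 + j1 → |·| = √(200²+1²) = √40001 ≈ 200, ∠ = arctan(1/200) ≈ 0.29°
pole (s+1000): 1000 + j1 → |·| = √(1000²+1²) = √1000001 ≈ 1000, ∠ = arctan(1/1000) ≈ 0.06°
|L| = 20 · 3.1623 / 8.2462e+05 ≈ 7.6697e-05
Gain = 20 log₁₀(7.6697e-05) ≈ -82.30 dB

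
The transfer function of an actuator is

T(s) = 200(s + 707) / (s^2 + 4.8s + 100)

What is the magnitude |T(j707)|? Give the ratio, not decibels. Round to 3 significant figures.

0.400

At s = jω = j707:
zero (s+707): 707 + j707 → |·| = √(707²+707²) = √999698 ≈ 999.85, ∠ = arctan(707/707) ≈ 45.00°
quadratic: (j707)² + 4.8·j707 + 100 = -499749 + j3393.6 → |·| ≈ 4.9976e+05, ∠ ≈ 179.61°
|T| = 200 · 999.85 / 4.9976e+05 ≈ 0.40013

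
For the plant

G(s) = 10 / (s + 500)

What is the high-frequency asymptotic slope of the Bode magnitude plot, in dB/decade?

-20 dB/decade

Each pole contributes −20 dB/decade at high frequency; each zero contributes +20 dB/decade.
Net: 0 zero(s) − 1 pole(s) → -20 dB/decade.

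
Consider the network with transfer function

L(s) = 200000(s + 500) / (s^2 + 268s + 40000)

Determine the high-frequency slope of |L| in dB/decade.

Each pole contributes −20 dB/decade at high frequency; each zero contributes +20 dB/decade.
Net: 1 zero(s) − 2 pole(s) → -20 dB/decade.

-20 dB/decade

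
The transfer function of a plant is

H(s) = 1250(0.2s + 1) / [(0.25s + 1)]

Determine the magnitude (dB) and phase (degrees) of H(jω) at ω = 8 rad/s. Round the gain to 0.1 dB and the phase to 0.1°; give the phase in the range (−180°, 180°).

At ω = 8 rad/s:
zero (1 + j8·0.2) = 1 + j1.6 → |·| ≈ 1.8868, ∠ ≈ 57.99°
pole (1 + j8·0.25) = 1 + j2 → |·| ≈ 2.2361, ∠ ≈ 63.43°
|H| = 1250 · 1.8868 / (2.2361) ≈ 1054.7
Gain = 20 log₁₀(1054.7) ≈ 60.46 dB
∠H = (57.99°) − (63.43°) = -5.44°

60.5 dB, -5.4°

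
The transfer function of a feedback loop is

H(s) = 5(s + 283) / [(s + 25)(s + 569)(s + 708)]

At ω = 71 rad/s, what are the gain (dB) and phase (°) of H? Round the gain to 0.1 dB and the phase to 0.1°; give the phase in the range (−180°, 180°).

-86.5 dB, -69.4°

At s = jω = j71:
zero (s+283): 283 + j71 → |·| = √(283²+71²) = √85130 ≈ 291.77, ∠ = arctan(71/283) ≈ 14.08°
pole (s+25): 25 + j71 → |·| = √(25²+71²) = √5666 ≈ 75.273, ∠ = arctan(71/25) ≈ 70.60°
pole (s+569): 569 + j71 → |·| = √(569²+71²) = √328802 ≈ 573.41, ∠ = arctan(71/569) ≈ 7.11°
pole (s+708): 708 + j71 → |·| = √(708²+71²) = √506305 ≈ 711.55, ∠ = arctan(71/708) ≈ 5.73°
|H| = 5 · 291.77 / 3.0712e+07 ≈ 4.7501e-05
Gain = 20 log₁₀(4.7501e-05) ≈ -86.47 dB
∠H = 14.08° − 83.44° = -69.36°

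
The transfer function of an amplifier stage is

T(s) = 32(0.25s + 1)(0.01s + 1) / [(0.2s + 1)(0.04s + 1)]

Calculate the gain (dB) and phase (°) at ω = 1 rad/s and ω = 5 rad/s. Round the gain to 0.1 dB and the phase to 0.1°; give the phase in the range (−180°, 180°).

ω = 1: 30.2 dB, 1.0°; ω = 5: 31.0 dB, -2.1°

At ω = 1 rad/s:
zero (1 + j1·0.25) = 1 + j0.25 → |·| ≈ 1.0308, ∠ ≈ 14.04°
zero (1 + j1·0.01) = 1 + j0.01 → |·| ≈ 1, ∠ ≈ 0.57°
pole (1 + j1·0.2) = 1 + j0.2 → |·| ≈ 1.0198, ∠ ≈ 11.31°
pole (1 + j1·0.04) = 1 + j0.04 → |·| ≈ 1.0008, ∠ ≈ 2.29°
|T| = 32 · 1.0308 · 1 / (1.0198 · 1.0008) ≈ 32.319
Gain = 20 log₁₀(32.319) ≈ 30.19 dB
∠T = (14.04° + 0.57°) − (11.31° + 2.29°) = 1.01°

At ω = 5 rad/s:
zero (1 + j5·0.25) = 1 + j1.25 → |·| ≈ 1.6008, ∠ ≈ 51.34°
zero (1 + j5·0.01) = 1 + j0.05 → |·| ≈ 1.0012, ∠ ≈ 2.86°
pole (1 + j5·0.2) = 1 + j1 → |·| ≈ 1.4142, ∠ ≈ 45.00°
pole (1 + j5·0.04) = 1 + j0.2 → |·| ≈ 1.0198, ∠ ≈ 11.31°
|T| = 32 · 1.6008 · 1.0012 / (1.4142 · 1.0198) ≈ 35.562
Gain = 20 log₁₀(35.562) ≈ 31.02 dB
∠T = (51.34° + 2.86°) − (45.00° + 11.31°) = -2.11°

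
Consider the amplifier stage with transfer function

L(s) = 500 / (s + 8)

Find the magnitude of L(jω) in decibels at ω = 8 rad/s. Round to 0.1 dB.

32.9 dB

At s = jω = j8:
pole (s+8): 8 + j8 → |·| = √(8²+8²) = √128 ≈ 11.314, ∠ = arctan(8/8) ≈ 45.00°
|L| = 500 / 11.314 ≈ 44.193
Gain = 20 log₁₀(44.193) ≈ 32.91 dB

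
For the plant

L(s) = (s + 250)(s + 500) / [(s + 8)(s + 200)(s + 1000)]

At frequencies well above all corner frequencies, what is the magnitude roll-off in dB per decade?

-20 dB/decade

Each pole contributes −20 dB/decade at high frequency; each zero contributes +20 dB/decade.
Net: 2 zero(s) − 3 pole(s) → -20 dB/decade.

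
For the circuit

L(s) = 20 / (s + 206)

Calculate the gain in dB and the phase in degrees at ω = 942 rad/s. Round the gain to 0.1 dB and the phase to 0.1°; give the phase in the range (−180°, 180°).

-33.7 dB, -77.7°

Substitute s = j942:
Numerator: 20 = 20 + j0
Denominator: (j942) + 206 = 206 + j942
|N| = √(20² + 0²) ≈ 20, ∠N ≈ 0.00°
|D| = √(206² + 942²) ≈ 964.26, ∠D ≈ 77.66°
|L| = 20 / 964.26 ≈ 0.020741
Gain = 20 log₁₀(0.020741) ≈ -33.66 dB
∠L = 0.00° − 77.66° = -77.66°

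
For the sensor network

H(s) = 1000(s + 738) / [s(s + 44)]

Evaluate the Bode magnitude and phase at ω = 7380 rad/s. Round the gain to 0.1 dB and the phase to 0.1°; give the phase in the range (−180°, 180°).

At s = jω = j7380:
zero (s+738): 738 + j7380 → |·| = √(738²+7380²) = √55009044 ≈ 7416.8, ∠ = arctan(7380/738) ≈ 84.29°
pole (s+44): 44 + j7380 → |·| = √(44²+7380²) = √54466336 ≈ 7380.1, ∠ = arctan(7380/44) ≈ 89.66°
pole at origin: |s| = 7380, ∠ = 90.00° (in denominator)
|H| = 1000 · 7416.8 / 5.4465e+07 ≈ 0.13618
Gain = 20 log₁₀(0.13618) ≈ -17.32 dB
∠H = 84.29° − 179.66° = -95.37°

-17.3 dB, -95.4°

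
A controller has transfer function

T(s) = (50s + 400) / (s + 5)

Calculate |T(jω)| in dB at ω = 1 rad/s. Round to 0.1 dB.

38.0 dB

Substitute s = j1:
Numerator: 50(j1) + 400 = 400 + j50
Denominator: (j1) + 5 = 5 + j1
|N| = √(400² + 50²) ≈ 403.11, ∠N ≈ 7.13°
|D| = √(5² + 1²) ≈ 5.099, ∠D ≈ 11.31°
|T| = 403.11 / 5.099 ≈ 79.057
Gain = 20 log₁₀(79.057) ≈ 37.96 dB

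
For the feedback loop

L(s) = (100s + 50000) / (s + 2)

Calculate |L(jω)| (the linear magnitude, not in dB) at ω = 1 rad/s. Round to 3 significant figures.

Substitute s = j1:
Numerator: 100(j1) + 50000 = 50000 + j100
Denominator: (j1) + 2 = 2 + j1
|N| = √(50000² + 100²) ≈ 50000, ∠N ≈ 0.11°
|D| = √(2² + 1²) ≈ 2.2361, ∠D ≈ 26.57°
|L| = 50000 / 2.2361 ≈ 22360

2.24e+04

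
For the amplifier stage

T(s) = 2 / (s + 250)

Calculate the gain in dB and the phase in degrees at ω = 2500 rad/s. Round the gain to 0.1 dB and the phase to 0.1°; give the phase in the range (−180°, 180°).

Substitute s = j2500:
Numerator: 2 = 2 + j0
Denominator: (j2500) + 250 = 250 + j2500
|N| = √(2² + 0²) ≈ 2, ∠N ≈ 0.00°
|D| = √(250² + 2500²) ≈ 2512.5, ∠D ≈ 84.29°
|T| = 2 / 2512.5 ≈ 0.00079602
Gain = 20 log₁₀(0.00079602) ≈ -61.98 dB
∠T = 0.00° − 84.29° = -84.29°

-62.0 dB, -84.3°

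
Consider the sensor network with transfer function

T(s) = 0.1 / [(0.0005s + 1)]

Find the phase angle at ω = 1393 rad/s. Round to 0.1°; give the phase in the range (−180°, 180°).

-34.9°

At ω = 1393 rad/s:
pole (1 + j1393·0.0005) = 1 + j0.6965 → |·| ≈ 1.2187, ∠ ≈ 34.86°
∠T = (0°) − (34.86°) = -34.86°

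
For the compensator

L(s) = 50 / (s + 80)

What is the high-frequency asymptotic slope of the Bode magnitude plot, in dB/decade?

-20 dB/decade

Each pole contributes −20 dB/decade at high frequency; each zero contributes +20 dB/decade.
Net: 0 zero(s) − 1 pole(s) → -20 dB/decade.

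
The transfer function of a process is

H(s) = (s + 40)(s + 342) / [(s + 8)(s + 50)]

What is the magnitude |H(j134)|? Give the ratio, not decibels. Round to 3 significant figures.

At s = jω = j134:
zero (s+40): 40 + j134 → |·| = √(40²+134²) = √19556 ≈ 139.84, ∠ = arctan(134/40) ≈ 73.38°
zero (s+342): 342 + j134 → |·| = √(342²+134²) = √134920 ≈ 367.31, ∠ = arctan(134/342) ≈ 21.40°
pole (s+8): 8 + j134 → |·| = √(8²+134²) = √18020 ≈ 134.24, ∠ = arctan(134/8) ≈ 86.58°
pole (s+50): 50 + j134 → |·| = √(50²+134²) = √20456 ≈ 143.02, ∠ = arctan(134/50) ≈ 69.54°
|H| = 1 · 51365 / 19199 ≈ 2.6754

2.68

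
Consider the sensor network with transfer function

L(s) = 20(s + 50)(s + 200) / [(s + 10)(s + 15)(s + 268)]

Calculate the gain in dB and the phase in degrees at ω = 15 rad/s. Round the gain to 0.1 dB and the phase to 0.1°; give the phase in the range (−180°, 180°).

At s = jω = j15:
zero (s+50): 50 + j15 → |·| = √(50²+15²) = √2725 ≈ 52.202, ∠ = arctan(15/50) ≈ 16.70°
zero (s+200): 200 + j15 → |·| = √(200²+15²) = √40225 ≈ 200.56, ∠ = arctan(15/200) ≈ 4.29°
pole (s+10): 10 + j15 → |·| = √(10²+15²) = √325 ≈ 18.028, ∠ = arctan(15/10) ≈ 56.31°
pole (s+15): 15 + j15 → |·| = √(15²+15²) = √450 ≈ 21.213, ∠ = arctan(15/15) ≈ 45.00°
pole (s+268): 268 + j15 → |·| = √(268²+15²) = √72049 ≈ 268.42, ∠ = arctan(15/268) ≈ 3.20°
|L| = 20 · 10470 / 1.0265e+05 ≈ 2.0399
Gain = 20 log₁₀(2.0399) ≈ 6.19 dB
∠L = 20.99° − 104.51° = -83.52°

6.2 dB, -83.5°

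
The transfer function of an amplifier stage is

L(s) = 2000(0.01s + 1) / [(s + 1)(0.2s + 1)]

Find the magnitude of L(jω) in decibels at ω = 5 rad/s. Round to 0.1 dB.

At ω = 5 rad/s:
zero (1 + j5·0.01) = 1 + j0.05 → |·| ≈ 1.0012, ∠ ≈ 2.86°
pole (1 + j5·1) = 1 + j5 → |·| ≈ 5.099, ∠ ≈ 78.69°
pole (1 + j5·0.2) = 1 + j1 → |·| ≈ 1.4142, ∠ ≈ 45.00°
|L| = 2000 · 1.0012 / (5.099 · 1.4142) ≈ 277.69
Gain = 20 log₁₀(277.69) ≈ 48.87 dB

48.9 dB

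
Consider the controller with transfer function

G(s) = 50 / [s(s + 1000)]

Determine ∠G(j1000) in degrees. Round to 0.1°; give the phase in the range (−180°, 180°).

At s = jω = j1000:
pole (s+1000): 1000 + j1000 → |·| = √(1000²+1000²) = √2000000 ≈ 1414.2, ∠ = arctan(1000/1000) ≈ 45.00°
pole at origin: |s| = 1000, ∠ = 90.00° (in denominator)
∠G = 0.00° − 135.00° = -135.00°

-135.0°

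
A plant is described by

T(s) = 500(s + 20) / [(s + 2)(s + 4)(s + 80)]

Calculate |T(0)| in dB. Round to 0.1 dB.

23.9 dB

T(0) = 500·20 / (2·4·80) = 15.625
20 log₁₀(15.625) ≈ 23.88 dB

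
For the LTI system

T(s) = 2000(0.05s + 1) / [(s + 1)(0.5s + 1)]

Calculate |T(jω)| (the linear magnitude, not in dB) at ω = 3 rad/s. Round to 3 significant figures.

355

At ω = 3 rad/s:
zero (1 + j3·0.05) = 1 + j0.15 → |·| ≈ 1.0112, ∠ ≈ 8.53°
pole (1 + j3·1) = 1 + j3 → |·| ≈ 3.1623, ∠ ≈ 71.57°
pole (1 + j3·0.5) = 1 + j1.5 → |·| ≈ 1.8028, ∠ ≈ 56.31°
|T| = 2000 · 1.0112 / (3.1623 · 1.8028) ≈ 354.75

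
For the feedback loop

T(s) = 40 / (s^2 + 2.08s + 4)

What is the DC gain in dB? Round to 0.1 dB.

T(0) = 40 / 4 = 10
20 log₁₀(10) ≈ 20.00 dB

20.0 dB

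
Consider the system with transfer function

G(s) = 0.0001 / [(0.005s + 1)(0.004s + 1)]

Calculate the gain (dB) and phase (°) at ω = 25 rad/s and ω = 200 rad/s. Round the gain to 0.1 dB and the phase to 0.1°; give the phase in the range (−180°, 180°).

ω = 25: -80.1 dB, -12.8°; ω = 200: -85.2 dB, -83.7°

At ω = 25 rad/s:
pole (1 + j25·0.005) = 1 + j0.125 → |·| ≈ 1.0078, ∠ ≈ 7.13°
pole (1 + j25·0.004) = 1 + j0.1 → |·| ≈ 1.005, ∠ ≈ 5.71°
|G| = 0.0001 · 1 / (1.0078 · 1.005) ≈ 9.8732e-05
Gain = 20 log₁₀(9.8732e-05) ≈ -80.11 dB
∠G = (0°) − (7.13° + 5.71°) = -12.84°

At ω = 200 rad/s:
pole (1 + j200·0.005) = 1 + j1 → |·| ≈ 1.4142, ∠ ≈ 45.00°
pole (1 + j200·0.004) = 1 + j0.8 → |·| ≈ 1.2806, ∠ ≈ 38.66°
|G| = 0.0001 · 1 / (1.4142 · 1.2806) ≈ 5.5217e-05
Gain = 20 log₁₀(5.5217e-05) ≈ -85.16 dB
∠G = (0°) − (45.00° + 38.66°) = -83.66°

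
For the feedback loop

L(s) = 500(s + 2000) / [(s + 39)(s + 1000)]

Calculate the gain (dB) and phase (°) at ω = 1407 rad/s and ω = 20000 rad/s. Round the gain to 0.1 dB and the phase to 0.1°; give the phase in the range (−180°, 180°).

At s = jω = j1407:
zero (s+2000): 2000 + j1407 → |·| = √(2000²+1407²) = √5979649 ≈ 2445.3, ∠ = arctan(1407/2000) ≈ 35.13°
pole (s+39): 39 + j1407 → |·| = √(39²+1407²) = √1981170 ≈ 1407.5, ∠ = arctan(1407/39) ≈ 88.41°
pole (s+1000): 1000 + j1407 → |·| = √(1000²+1407²) = √2979649 ≈ 1726.2, ∠ = arctan(1407/1000) ≈ 54.60°
|L| = 500 · 2445.3 / 2.4296e+06 ≈ 0.50323
Gain = 20 log₁₀(0.50323) ≈ -5.96 dB
∠L = 35.13° − 143.01° = -107.88°

At s = jω = j20000:
zero (s+2000): 2000 + j20000 → |·| = √(2000²+20000²) = √404000000 ≈ 20100, ∠ = arctan(20000/2000) ≈ 84.29°
pole (s+39): 39 + j20000 → |·| = √(39²+20000²) = √400001521 ≈ 20000, ∠ = arctan(20000/39) ≈ 89.89°
pole (s+1000): 1000 + j20000 → |·| = √(1000²+20000²) = √401000000 ≈ 20025, ∠ = arctan(20000/1000) ≈ 87.14°
|L| = 500 · 20100 / 4.005e+08 ≈ 0.025094
Gain = 20 log₁₀(0.025094) ≈ -32.01 dB
∠L = 84.29° − 177.03° = -92.74°

ω = 1407: -6.0 dB, -107.9°; ω = 20000: -32.0 dB, -92.7°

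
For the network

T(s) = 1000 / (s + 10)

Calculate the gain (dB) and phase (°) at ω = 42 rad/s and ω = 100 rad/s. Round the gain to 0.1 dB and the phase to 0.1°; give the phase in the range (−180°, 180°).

ω = 42: 27.3 dB, -76.6°; ω = 100: 20.0 dB, -84.3°

At s = jω = j42:
pole (s+10): 10 + j42 → |·| = √(10²+42²) = √1864 ≈ 43.174, ∠ = arctan(42/10) ≈ 76.61°
|T| = 1000 / 43.174 ≈ 23.162
Gain = 20 log₁₀(23.162) ≈ 27.30 dB
∠T = 0.00° − 76.61° = -76.61°

At s = jω = j100:
pole (s+10): 10 + j100 → |·| = √(10²+100²) = √10100 ≈ 100.5, ∠ = arctan(100/10) ≈ 84.29°
|T| = 1000 / 100.5 ≈ 9.9502
Gain = 20 log₁₀(9.9502) ≈ 19.96 dB
∠T = 0.00° − 84.29° = -84.29°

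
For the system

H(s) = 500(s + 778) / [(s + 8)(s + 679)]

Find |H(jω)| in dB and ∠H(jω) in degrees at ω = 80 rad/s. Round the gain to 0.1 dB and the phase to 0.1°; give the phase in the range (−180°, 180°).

At s = jω = j80:
zero (s+778): 778 + j80 → |·| = √(778²+80²) = √611684 ≈ 782.1, ∠ = arctan(80/778) ≈ 5.87°
pole (s+8): 8 + j80 → |·| = √(8²+80²) = √6464 ≈ 80.399, ∠ = arctan(80/8) ≈ 84.29°
pole (s+679): 679 + j80 → |·| = √(679²+80²) = √467441 ≈ 683.7, ∠ = arctan(80/679) ≈ 6.72°
|H| = 500 · 782.1 / 54969 ≈ 7.114
Gain = 20 log₁₀(7.114) ≈ 17.04 dB
∠H = 5.87° − 91.01° = -85.14°

17.0 dB, -85.1°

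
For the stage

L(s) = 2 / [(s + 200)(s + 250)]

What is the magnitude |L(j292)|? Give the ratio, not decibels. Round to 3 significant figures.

1.47e-05

At s = jω = j292:
pole (s+200): 200 + j292 → |·| = √(200²+292²) = √125264 ≈ 353.93, ∠ = arctan(292/200) ≈ 55.59°
pole (s+250): 250 + j292 → |·| = √(250²+292²) = √147764 ≈ 384.4, ∠ = arctan(292/250) ≈ 49.43°
|L| = 2 / 1.3605e+05 ≈ 1.47e-05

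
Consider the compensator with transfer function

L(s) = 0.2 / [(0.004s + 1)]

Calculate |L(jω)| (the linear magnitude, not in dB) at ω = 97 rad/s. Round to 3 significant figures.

At ω = 97 rad/s:
pole (1 + j97·0.004) = 1 + j0.388 → |·| ≈ 1.0726, ∠ ≈ 21.21°
|L| = 0.2 · 1 / (1.0726) ≈ 0.18646

0.186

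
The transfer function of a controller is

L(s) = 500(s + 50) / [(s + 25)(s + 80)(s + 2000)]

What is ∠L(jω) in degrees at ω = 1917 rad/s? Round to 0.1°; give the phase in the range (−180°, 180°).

At s = jω = j1917:
zero (s+50): 50 + j1917 → |·| = √(50²+1917²) = √3677389 ≈ 1917.7, ∠ = arctan(1917/50) ≈ 88.51°
pole (s+25): 25 + j1917 → |·| = √(25²+1917²) = √3675514 ≈ 1917.2, ∠ = arctan(1917/25) ≈ 89.25°
pole (s+80): 80 + j1917 → |·| = √(80²+1917²) = √3681289 ≈ 1918.7, ∠ = arctan(1917/80) ≈ 87.61°
pole (s+2000): 2000 + j1917 → |·| = √(2000²+1917²) = √7674889 ≈ 2770.4, ∠ = arctan(1917/2000) ≈ 43.79°
∠L = 88.51° − 220.65° = -132.14°

-132.1°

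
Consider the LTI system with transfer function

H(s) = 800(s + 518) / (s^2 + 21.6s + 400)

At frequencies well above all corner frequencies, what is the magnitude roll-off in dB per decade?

-20 dB/decade

Each pole contributes −20 dB/decade at high frequency; each zero contributes +20 dB/decade.
Net: 1 zero(s) − 2 pole(s) → -20 dB/decade.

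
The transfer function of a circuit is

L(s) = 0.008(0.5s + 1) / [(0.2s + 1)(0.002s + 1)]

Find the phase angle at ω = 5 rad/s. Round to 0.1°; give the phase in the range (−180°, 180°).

22.6°

At ω = 5 rad/s:
zero (1 + j5·0.5) = 1 + j2.5 → |·| ≈ 2.6926, ∠ ≈ 68.20°
pole (1 + j5·0.2) = 1 + j1 → |·| ≈ 1.4142, ∠ ≈ 45.00°
pole (1 + j5·0.002) = 1 + j0.01 → |·| ≈ 1, ∠ ≈ 0.57°
∠L = (68.20°) − (45.00° + 0.57°) = 22.63°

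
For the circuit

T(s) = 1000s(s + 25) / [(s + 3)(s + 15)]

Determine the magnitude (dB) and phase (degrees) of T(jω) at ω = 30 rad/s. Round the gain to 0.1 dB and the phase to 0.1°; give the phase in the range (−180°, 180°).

61.3 dB, -7.5°

At s = jω = j30:
zero (s+25): 25 + j30 → |·| = √(25²+30²) = √1525 ≈ 39.051, ∠ = arctan(30/25) ≈ 50.19°
zero at origin: s = j30 → |·| = 30, ∠ = 90.00°
pole (s+3): 3 + j30 → |·| = √(3²+30²) = √909 ≈ 30.15, ∠ = arctan(30/3) ≈ 84.29°
pole (s+15): 15 + j30 → |·| = √(15²+30²) = √1125 ≈ 33.541, ∠ = arctan(30/15) ≈ 63.43°
|T| = 1000 · 1171.5 / 1011.3 ≈ 1158.4
Gain = 20 log₁₀(1158.4) ≈ 61.28 dB
∠T = 140.19° − 147.72° = -7.53°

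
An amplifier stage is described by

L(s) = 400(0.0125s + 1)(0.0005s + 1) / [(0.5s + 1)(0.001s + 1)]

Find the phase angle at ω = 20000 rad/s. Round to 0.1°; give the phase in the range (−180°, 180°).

At ω = 20000 rad/s:
zero (1 + j20000·0.0125) = 1 + j250 → |·| ≈ 250, ∠ ≈ 89.77°
zero (1 + j20000·0.0005) = 1 + j10 → |·| ≈ 10.05, ∠ ≈ 84.29°
pole (1 + j20000·0.5) = 1 + j10000 → |·| ≈ 10000, ∠ ≈ 89.99°
pole (1 + j20000·0.001) = 1 + j20 → |·| ≈ 20.025, ∠ ≈ 87.14°
∠L = (89.77° + 84.29°) − (89.99° + 87.14°) = -3.07°

-3.1°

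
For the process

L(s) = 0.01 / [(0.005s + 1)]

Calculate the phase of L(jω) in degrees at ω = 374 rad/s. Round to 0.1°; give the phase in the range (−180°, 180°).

-61.9°

At ω = 374 rad/s:
pole (1 + j374·0.005) = 1 + j1.87 → |·| ≈ 2.1206, ∠ ≈ 61.86°
∠L = (0°) − (61.86°) = -61.86°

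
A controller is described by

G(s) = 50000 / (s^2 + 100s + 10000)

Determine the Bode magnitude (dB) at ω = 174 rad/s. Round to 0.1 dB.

At s = jω = j174:
quadratic: (j174)² + 100·j174 + 10000 = -20276 + j17400 → |·| ≈ 26718, ∠ ≈ 139.37°
|G| = 50000 / 26718 ≈ 1.8714
Gain = 20 log₁₀(1.8714) ≈ 5.44 dB

5.4 dB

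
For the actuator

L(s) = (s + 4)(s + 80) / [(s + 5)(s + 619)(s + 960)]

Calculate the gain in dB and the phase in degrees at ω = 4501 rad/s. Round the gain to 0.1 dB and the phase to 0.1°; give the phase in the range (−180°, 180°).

At s = jω = j4501:
zero (s+4): 4 + j4501 → |·| = √(4²+4501²) = √20259017 ≈ 4501, ∠ = arctan(4501/4) ≈ 89.95°
zero (s+80): 80 + j4501 → |·| = √(80²+4501²) = √20265401 ≈ 4501.7, ∠ = arctan(4501/80) ≈ 88.98°
pole (s+5): 5 + j4501 → |·| = √(5²+4501²) = √20259026 ≈ 4501, ∠ = arctan(4501/5) ≈ 89.94°
pole (s+619): 619 + j4501 → |·| = √(619²+4501²) = √20642162 ≈ 4543.4, ∠ = arctan(4501/619) ≈ 82.17°
pole (s+960): 960 + j4501 → |·| = √(960²+4501²) = √21180601 ≈ 4602.2, ∠ = arctan(4501/960) ≈ 77.96°
|L| = 1 · 2.0262e+07 / 9.4114e+10 ≈ 0.00021529
Gain = 20 log₁₀(0.00021529) ≈ -73.34 dB
∠L = 178.93° − 250.07° = -71.14°

-73.3 dB, -71.1°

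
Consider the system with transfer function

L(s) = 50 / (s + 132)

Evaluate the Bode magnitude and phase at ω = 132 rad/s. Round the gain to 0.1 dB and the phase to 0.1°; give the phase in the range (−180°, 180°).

-11.4 dB, -45.0°

Substitute s = j132:
Numerator: 50 = 50 + j0
Denominator: (j132) + 132 = 132 + j132
|N| = √(50² + 0²) ≈ 50, ∠N ≈ 0.00°
|D| = √(132² + 132²) ≈ 186.68, ∠D ≈ 45.00°
|L| = 50 / 186.68 ≈ 0.26784
Gain = 20 log₁₀(0.26784) ≈ -11.44 dB
∠L = 0.00° − 45.00° = -45.00°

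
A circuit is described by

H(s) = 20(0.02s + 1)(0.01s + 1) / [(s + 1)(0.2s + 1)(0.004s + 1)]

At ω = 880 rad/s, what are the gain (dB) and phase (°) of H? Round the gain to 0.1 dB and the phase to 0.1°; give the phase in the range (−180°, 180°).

At ω = 880 rad/s:
zero (1 + j880·0.02) = 1 + j17.6 → |·| ≈ 17.628, ∠ ≈ 86.75°
zero (1 + j880·0.01) = 1 + j8.8 → |·| ≈ 8.8566, ∠ ≈ 83.52°
pole (1 + j880·1) = 1 + j880 → |·| ≈ 880, ∠ ≈ 89.93°
pole (1 + j880·0.2) = 1 + j176 → |·| ≈ 176, ∠ ≈ 89.67°
pole (1 + j880·0.004) = 1 + j3.52 → |·| ≈ 3.6593, ∠ ≈ 74.14°
|H| = 20 · 17.628 · 8.8566 / (880 · 176 · 3.6593) ≈ 0.0055094
Gain = 20 log₁₀(0.0055094) ≈ -45.18 dB
∠H = (86.75° + 83.52°) − (89.93° + 89.67° + 74.14°) = -83.47°

-45.2 dB, -83.5°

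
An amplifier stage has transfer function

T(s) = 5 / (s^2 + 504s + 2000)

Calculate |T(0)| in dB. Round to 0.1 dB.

T(0) = 5 / 2000 = 0.0025
20 log₁₀(0.0025) ≈ -52.04 dB

-52.0 dB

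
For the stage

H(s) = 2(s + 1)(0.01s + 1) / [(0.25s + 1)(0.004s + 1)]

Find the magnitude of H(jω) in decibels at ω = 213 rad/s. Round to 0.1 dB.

23.1 dB

At ω = 213 rad/s:
zero (1 + j213·1) = 1 + j213 → |·| ≈ 213, ∠ ≈ 89.73°
zero (1 + j213·0.01) = 1 + j2.13 → |·| ≈ 2.3531, ∠ ≈ 64.85°
pole (1 + j213·0.25) = 1 + j53.25 → |·| ≈ 53.259, ∠ ≈ 88.92°
pole (1 + j213·0.004) = 1 + j0.852 → |·| ≈ 1.3137, ∠ ≈ 40.43°
|H| = 2 · 213 · 2.3531 / (53.259 · 1.3137) ≈ 14.327
Gain = 20 log₁₀(14.327) ≈ 23.12 dB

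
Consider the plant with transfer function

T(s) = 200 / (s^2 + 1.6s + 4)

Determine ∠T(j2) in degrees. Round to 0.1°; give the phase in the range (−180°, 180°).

-90.0°

At s = jω = j2:
quadratic: (j2)² + 1.6·j2 + 4 = 0 + j3.2 → |·| ≈ 3.2, ∠ ≈ 90.00°
∠T = 0.00° − 90.00° = -90.00°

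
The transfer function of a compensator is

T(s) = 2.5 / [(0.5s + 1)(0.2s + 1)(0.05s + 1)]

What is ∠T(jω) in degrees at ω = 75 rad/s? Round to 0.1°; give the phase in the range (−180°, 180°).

At ω = 75 rad/s:
pole (1 + j75·0.5) = 1 + j37.5 → |·| ≈ 37.513, ∠ ≈ 88.47°
pole (1 + j75·0.2) = 1 + j15 → |·| ≈ 15.033, ∠ ≈ 86.19°
pole (1 + j75·0.05) = 1 + j3.75 → |·| ≈ 3.881, ∠ ≈ 75.07°
∠T = (0°) − (88.47° + 86.19° + 75.07°) = -249.73° ≡ 110.27° (principal value)

110.3°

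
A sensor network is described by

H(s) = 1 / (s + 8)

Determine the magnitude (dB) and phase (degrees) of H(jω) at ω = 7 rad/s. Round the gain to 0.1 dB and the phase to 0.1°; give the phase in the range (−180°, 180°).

-20.5 dB, -41.2°

Substitute s = j7:
Numerator: 1 = 1 + j0
Denominator: (j7) + 8 = 8 + j7
|N| = √(1² + 0²) ≈ 1, ∠N ≈ 0.00°
|D| = √(8² + 7²) ≈ 10.63, ∠D ≈ 41.19°
|H| = 1 / 10.63 ≈ 0.094073
Gain = 20 log₁₀(0.094073) ≈ -20.53 dB
∠H = 0.00° − 41.19° = -41.19°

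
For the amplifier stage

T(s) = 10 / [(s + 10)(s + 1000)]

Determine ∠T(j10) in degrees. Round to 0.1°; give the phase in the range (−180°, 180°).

At s = jω = j10:
pole (s+10): 10 + j10 → |·| = √(10²+10²) = √200 ≈ 14.142, ∠ = arctan(10/10) ≈ 45.00°
pole (s+1000): 1000 + j10 → |·| = √(1000²+10²) = √1000100 ≈ 1000, ∠ = arctan(10/1000) ≈ 0.57°
∠T = 0.00° − 45.57° = -45.57°

-45.6°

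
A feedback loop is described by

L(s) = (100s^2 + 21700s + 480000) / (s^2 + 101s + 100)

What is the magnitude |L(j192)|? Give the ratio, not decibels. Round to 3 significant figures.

Substitute s = j192:
Numerator: 100(j192)^2 + 21700(j192) + 480000 = -3206400 + j4166400
Denominator: (j192)^2 + 101(j192) + 100 = -36764 + j19392
|N| = √(3206400² + 4166400²) ≈ 5.2574e+06, ∠N ≈ 127.58°
|D| = √(36764² + 19392²) ≈ 41565, ∠D ≈ 152.19°
|L| = 5.2574e+06 / 41565 ≈ 126.49

126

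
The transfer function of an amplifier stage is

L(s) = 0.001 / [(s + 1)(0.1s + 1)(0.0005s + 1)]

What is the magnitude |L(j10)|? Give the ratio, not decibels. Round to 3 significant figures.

7.04e-05

At ω = 10 rad/s:
pole (1 + j10·1) = 1 + j10 → |·| ≈ 10.05, ∠ ≈ 84.29°
pole (1 + j10·0.1) = 1 + j1 → |·| ≈ 1.4142, ∠ ≈ 45.00°
pole (1 + j10·0.0005) = 1 + j0.005 → |·| ≈ 1, ∠ ≈ 0.29°
|L| = 0.001 · 1 / (10.05 · 1.4142 · 1) ≈ 7.036e-05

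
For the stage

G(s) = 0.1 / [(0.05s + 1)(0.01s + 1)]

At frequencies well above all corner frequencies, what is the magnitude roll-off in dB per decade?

-40 dB/decade

Each pole contributes −20 dB/decade at high frequency; each zero contributes +20 dB/decade.
Net: 0 zero(s) − 2 pole(s) → -40 dB/decade.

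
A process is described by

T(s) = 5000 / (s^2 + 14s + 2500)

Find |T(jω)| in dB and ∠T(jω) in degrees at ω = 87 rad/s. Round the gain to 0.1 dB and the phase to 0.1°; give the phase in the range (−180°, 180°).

-0.4 dB, -166.5°

At s = jω = j87:
quadratic: (j87)² + 14·j87 + 2500 = -5069 + j1218 → |·| ≈ 5213.3, ∠ ≈ 166.49°
|T| = 5000 / 5213.3 ≈ 0.95909
Gain = 20 log₁₀(0.95909) ≈ -0.36 dB
∠T = 0.00° − 166.49° = -166.49°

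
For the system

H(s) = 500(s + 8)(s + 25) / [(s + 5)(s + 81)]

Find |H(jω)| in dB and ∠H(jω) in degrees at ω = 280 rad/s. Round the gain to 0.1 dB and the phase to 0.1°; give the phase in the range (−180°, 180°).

53.7 dB, 10.4°

At s = jω = j280:
zero (s+8): 8 + j280 → |·| = √(8²+280²) = √78464 ≈ 280.11, ∠ = arctan(280/8) ≈ 88.36°
zero (s+25): 25 + j280 → |·| = √(25²+280²) = √79025 ≈ 281.11, ∠ = arctan(280/25) ≈ 84.90°
pole (s+5): 5 + j280 → |·| = √(5²+280²) = √78425 ≈ 280.04, ∠ = arctan(280/5) ≈ 88.98°
pole (s+81): 81 + j280 → |·| = √(81²+280²) = √84961 ≈ 291.48, ∠ = arctan(280/81) ≈ 73.87°
|H| = 500 · 78742 / 81626 ≈ 482.33
Gain = 20 log₁₀(482.33) ≈ 53.67 dB
∠H = 173.26° − 162.85° = 10.41°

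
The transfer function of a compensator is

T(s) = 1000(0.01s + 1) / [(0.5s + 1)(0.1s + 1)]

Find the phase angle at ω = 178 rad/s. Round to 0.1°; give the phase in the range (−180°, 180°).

-115.5°

At ω = 178 rad/s:
zero (1 + j178·0.01) = 1 + j1.78 → |·| ≈ 2.0417, ∠ ≈ 60.67°
pole (1 + j178·0.5) = 1 + j89 → |·| ≈ 89.006, ∠ ≈ 89.36°
pole (1 + j178·0.1) = 1 + j17.8 → |·| ≈ 17.828, ∠ ≈ 86.78°
∠T = (60.67°) − (89.36° + 86.78°) = -115.47°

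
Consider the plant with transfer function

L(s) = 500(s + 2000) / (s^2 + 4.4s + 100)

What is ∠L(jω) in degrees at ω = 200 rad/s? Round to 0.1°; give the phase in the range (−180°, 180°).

-173.0°

At s = jω = j200:
zero (s+2000): 2000 + j200 → |·| = √(2000²+200²) = √4040000 ≈ 2010, ∠ = arctan(200/2000) ≈ 5.71°
quadratic: (j200)² + 4.4·j200 + 100 = -39900 + j880 → |·| ≈ 39910, ∠ ≈ 178.74°
∠L = 5.71° − 178.74° = -173.03°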